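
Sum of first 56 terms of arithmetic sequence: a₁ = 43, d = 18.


aₙ = 43 + (56-1)×18 = 1033
Sₙ = n(a₁+aₙ)/2 = 56×(43+1033)/2
= 56×1076/2 = 30128

S_56 = 30128


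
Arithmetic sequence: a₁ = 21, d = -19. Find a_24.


aₙ = a₁ + (n-1)d
= 21 + (24-1)×-19
= 21 - 437
= -416

a_24 = -416


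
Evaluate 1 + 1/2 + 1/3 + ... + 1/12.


H_12 = 1/1 + 1/2 + 1/3 + ... + 1/12
= 86021/27720
≈ 3.1032

H_12 = 86021/27720 ≈ 3.1032


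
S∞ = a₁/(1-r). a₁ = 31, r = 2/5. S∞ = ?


S∞ = a₁/(1-r) = 31/(1 - 2/5)
= 31/(3/5)
= 155/3

S∞ = 155/3


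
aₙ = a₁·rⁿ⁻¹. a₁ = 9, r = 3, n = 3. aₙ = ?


aₙ = a₁·r^(n-1)
= 9×3^2
= 9×9
= 81

a_3 = 81


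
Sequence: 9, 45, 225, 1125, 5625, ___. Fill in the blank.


Pattern: geometric (r=5)
Terms: 9, 45, 225, 1125, 5625
Next term = 28125

Next term = 28125


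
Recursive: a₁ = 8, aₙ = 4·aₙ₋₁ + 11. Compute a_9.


Computing step by step:
a_1 = 8
a_2 = 43
a_3 = 183
a_4 = 743
a_5 = 2983
a_6 = 11943
a_7 = 47783
a_8 = 191143
a_9 = 764583


a_9 = 764583


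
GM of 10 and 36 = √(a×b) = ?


GM = √(10×36) = √360 = 18.9737

GM = 18.9737


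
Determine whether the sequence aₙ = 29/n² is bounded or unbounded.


a₁ = 29, a₂ = 29/4, a₃ = 29/9, ...
0 < aₙ ≤ 29 for all n ≥ 1
The sequence IS bounded

Bounded (0 < aₙ ≤ 29)


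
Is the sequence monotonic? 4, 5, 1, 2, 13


Differences: 1, -4, 1, 11
Difference at position 1 is +1 (> 0) but position 2 is -4 (< 0) — sequence both rises and falls
→ NOT monotonic

Not monotonic


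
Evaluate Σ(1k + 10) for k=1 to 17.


Σ(1k+10) = 1·Σk + 10·n
= 1·153 + 10·17
= 153 + 170 = 323

Σ = 323


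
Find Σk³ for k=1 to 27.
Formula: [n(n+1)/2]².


n(n+1)/2 = 27×28/2 = 378
Σk³ = 378² = 142884

Σk³ = 142884


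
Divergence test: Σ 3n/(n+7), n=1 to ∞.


lim(n→∞) 3n/(n+7) = 3/1 = 3  (divide numerator and denominator by n)
lim aₙ = 3 ≠ 0 → series DIVERGES

Diverges (lim aₙ = 3 ≠ 0)


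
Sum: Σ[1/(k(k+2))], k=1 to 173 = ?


1/(k(k+2)) = (1/2)·(1/k - 1/(k+2)) (partial fractions)
Telescoping: Σ = (1/2)·(1 + 1/2 - 1/174 - 1/175) = 22663/30450

Sum = 22663/30450


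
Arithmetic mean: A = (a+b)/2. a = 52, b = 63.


AM = (52 + 63)/2 = 115/2 = 57.5

AM = 57.5


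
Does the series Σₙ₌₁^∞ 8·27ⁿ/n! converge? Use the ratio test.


aₙ = 8·27^n/n!
a_{n+1}/aₙ = 27^(n+1)/(n+1)! × n!/27^n  (constant 8 cancels)
= 27/(n+1)
L = lim(n→∞) 27/(n+1) = 0
L < 1 → series CONVERGES

Converges (ratio test: L = 0 < 1)


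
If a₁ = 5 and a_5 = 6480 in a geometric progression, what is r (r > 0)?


r^(n-1) = aₙ/a₁
r^4 = 6480/5 = 1296
r = 1296^(1/4)
= ±6; taking r > 0 gives r = 6

r = 6


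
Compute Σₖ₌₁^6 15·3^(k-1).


Sₙ = 15×(3^6 - 1)/(3 - 1)
= 15×(729 - 1)/2
= 15×728/2
= 5460

S_6 = 5460


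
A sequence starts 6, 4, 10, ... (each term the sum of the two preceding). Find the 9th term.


Computing iteratively: 6, 4, 10, 14, 24, 38, 62, 100, 162
a_9 = 162

a_9 = 162


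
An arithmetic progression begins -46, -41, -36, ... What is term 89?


aₙ = a₁ + (n-1)d
= -46 + (89-1)×5
= -46 + 440
= 394

a_89 = 394


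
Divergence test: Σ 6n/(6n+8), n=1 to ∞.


lim(n→∞) 6n/(6n+8) = 6/6 = 1  (divide numerator and denominator by n)
lim aₙ = 1 ≠ 0 → series DIVERGES

Diverges (lim aₙ = 1 ≠ 0)


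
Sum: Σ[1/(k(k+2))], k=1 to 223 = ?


1/(k(k+2)) = (1/2)·(1/k - 1/(k+2)) (partial fractions)
Telescoping: Σ = (1/2)·(1 + 1/2 - 1/224 - 1/225) = 75151/100800

Sum = 75151/100800


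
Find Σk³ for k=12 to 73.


Σₖ₌12^73 k³ = [73·74/2]² − [11·12/2]²
= 7295401 − 4356 = 7291045

Σk³ = 7291045


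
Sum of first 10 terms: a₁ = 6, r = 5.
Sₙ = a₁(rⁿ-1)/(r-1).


Sₙ = 6×(5^10 - 1)/(5 - 1)
= 6×(9765625 - 1)/4
= 6×9765624/4
= 14648436

S_10 = 14648436


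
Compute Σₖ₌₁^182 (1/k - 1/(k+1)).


Telescoping: adjacent terms cancel.
= 1/1 - 1/183
= 1 - 1/183 = 182/183

Sum = 182/183


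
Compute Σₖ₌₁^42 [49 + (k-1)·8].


aₙ = 49 + (42-1)×8 = 377
Sₙ = n(a₁+aₙ)/2 = 42×(49+377)/2
= 42×426/2 = 8946

S_42 = 8946


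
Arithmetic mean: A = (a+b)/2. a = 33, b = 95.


AM = (33 + 95)/2 = 128/2 = 64

AM = 64


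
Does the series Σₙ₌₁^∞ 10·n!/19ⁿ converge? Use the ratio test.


aₙ = 10·n!/19^n
a_{n+1}/aₙ = (n+1)!/19^(n+1) × 19^n/n!  (constant 10 cancels)
= (n+1)/19
L = lim(n→∞) (n+1)/19 = ∞
L > 1 → series DIVERGES

Diverges (ratio test: L = ∞ > 1)


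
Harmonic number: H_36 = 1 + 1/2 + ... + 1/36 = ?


H_36 = 1/1 + 1/2 + 1/3 + ... + 1/36
= 54801925434709/13127595717600
≈ 4.1746

H_36 = 54801925434709/13127595717600 ≈ 4.1746


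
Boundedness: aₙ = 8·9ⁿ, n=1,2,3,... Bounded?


aₙ = 8·9ⁿ → as n→∞, aₙ→∞ (since base 9 > 1)
No finite upper bound exists
The sequence is UNBOUNDED

Unbounded (aₙ → ∞ as n → ∞)


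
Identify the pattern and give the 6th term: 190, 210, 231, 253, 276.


Pattern: triangular numbers: n(n+1)/2
Terms: 190, 210, 231, 253, 276
Next term = 300

Next term = 300


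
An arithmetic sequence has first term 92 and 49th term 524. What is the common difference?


d = (aₙ - a₁)/(n-1)
= (524 - 92)/(49-1)
= 432/48 = 9

d = 9


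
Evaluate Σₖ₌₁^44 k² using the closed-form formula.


n = 44
n(n+1)(2n+1)/6 = 44×45×89/6
= 176220/6 = 29370

Σk² = 29370


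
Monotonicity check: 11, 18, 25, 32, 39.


Differences: 7, 7, 7, 7
All differences > 0 → strictly INCREASING

Monotonically increasing


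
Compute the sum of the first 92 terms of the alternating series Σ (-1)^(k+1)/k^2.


S = 1 - 1/4 + 1/9 - 1/16 + 1/25 - 1/36 + 1/49 - 1/64 ± ...
= 0.8224
(Full series converges to +π²/12 ≈ +0.8225)

S_92 = 0.8224


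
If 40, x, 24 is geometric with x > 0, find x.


GM = √(40×24) = √960 = 30.9839

GM = 30.9839


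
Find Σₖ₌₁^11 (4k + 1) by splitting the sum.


Σ(4k+1) = 4·Σk + 1·n
= 4·66 + 1·11
= 264 + 11 = 275

Σ = 275


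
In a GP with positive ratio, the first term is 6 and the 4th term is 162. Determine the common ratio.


r^(n-1) = aₙ/a₁
r^3 = 162/6 = 27
r = 27^(1/3)
= 3

r = 3


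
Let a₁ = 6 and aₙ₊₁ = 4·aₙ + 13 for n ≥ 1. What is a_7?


Computing step by step:
a_1 = 6
a_2 = 37
a_3 = 161
a_4 = 657
a_5 = 2641
a_6 = 10577
a_7 = 42321


a_7 = 42321


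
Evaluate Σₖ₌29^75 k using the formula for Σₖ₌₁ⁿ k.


Σₖ₌29^75 k = Σₖ₌₁^75 k − Σₖ₌₁^28 k
= 75·76/2 − 28·29/2
= 2850 − 406 = 2444

Σk = 2444


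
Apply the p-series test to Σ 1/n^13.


p-series test: Σ c/n^p converges if p > 1, diverges if p ≤ 1 (constant c > 0 doesn't affect convergence).
p = 13
13 > 1 → CONVERGES

Converges (p = 13 > 1)


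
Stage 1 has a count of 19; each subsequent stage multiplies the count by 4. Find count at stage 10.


aₙ = a₁·r^(n-1)
= 19×4^9
= 19×262144
= 4980736

a_10 = 4980736


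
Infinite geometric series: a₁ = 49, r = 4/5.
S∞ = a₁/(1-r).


S∞ = a₁/(1-r) = 49/(1 - 4/5)
= 49/(1/5)
= 245

S∞ = 245


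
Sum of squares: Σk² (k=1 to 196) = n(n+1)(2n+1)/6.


n = 196
n(n+1)(2n+1)/6 = 196×197×393/6
= 15174516/6 = 2529086

Σk² = 2529086


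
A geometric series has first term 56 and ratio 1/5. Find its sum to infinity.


S∞ = a₁/(1-r) = 56/(1 - 1/5)
= 56/(4/5)
= 70

S∞ = 70


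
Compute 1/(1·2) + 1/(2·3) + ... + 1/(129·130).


1/(k(k+1)) = 1/k - 1/(k+1) (partial fractions)
Telescoping: Σ = 1 - 1/130 = 129/130

Sum = 129/130


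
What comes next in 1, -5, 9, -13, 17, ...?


Pattern: alternating sign, magnitude arithmetic (d=4)
Terms: 1, -5, 9, -13, 17
Next term = -21

Next term = -21


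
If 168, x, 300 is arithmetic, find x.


AM = (168 + 300)/2 = 468/2 = 234

AM = 234


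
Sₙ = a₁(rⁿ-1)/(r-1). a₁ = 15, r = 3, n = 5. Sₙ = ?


Sₙ = 15×(3^5 - 1)/(3 - 1)
= 15×(243 - 1)/2
= 15×242/2
= 1815

S_5 = 1815


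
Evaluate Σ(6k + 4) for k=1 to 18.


Σ(6k+4) = 6·Σk + 4·n
= 6·171 + 4·18
= 1026 + 72 = 1098

Σ = 1098


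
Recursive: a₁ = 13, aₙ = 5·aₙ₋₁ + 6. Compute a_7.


Computing step by step:
a_1 = 13
a_2 = 71
a_3 = 361
a_4 = 1811
a_5 = 9061
a_6 = 45311
a_7 = 226561


a_7 = 226561


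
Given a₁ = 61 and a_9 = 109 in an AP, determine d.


d = (aₙ - a₁)/(n-1)
= (109 - 61)/(9-1)
= 48/8 = 6

d = 6


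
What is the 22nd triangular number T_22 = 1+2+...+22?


n(n+1)/2 = 22×23/2 = 506/2 = 253

Σk = 253


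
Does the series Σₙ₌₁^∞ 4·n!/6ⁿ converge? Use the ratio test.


aₙ = 4·n!/6^n
a_{n+1}/aₙ = (n+1)!/6^(n+1) × 6^n/n!  (constant 4 cancels)
= (n+1)/6
L = lim(n→∞) (n+1)/6 = ∞
L > 1 → series DIVERGES

Diverges (ratio test: L = ∞ > 1)


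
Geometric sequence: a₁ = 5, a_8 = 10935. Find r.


r^(n-1) = aₙ/a₁
r^7 = 10935/5 = 2187
r = 2187^(1/7)
= 3

r = 3


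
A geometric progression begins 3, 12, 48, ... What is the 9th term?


aₙ = a₁·r^(n-1)
= 3×4^8
= 3×65536
= 196608

a_9 = 196608


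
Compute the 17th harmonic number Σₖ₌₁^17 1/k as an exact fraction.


H_17 = 1/1 + 1/2 + 1/3 + ... + 1/17
= 42142223/12252240
≈ 3.4396

H_17 = 42142223/12252240 ≈ 3.4396


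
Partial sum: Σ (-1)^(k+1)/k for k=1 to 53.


S = 1 - 1/2 + 1/3 - 1/4 + 1/5 - 1/6 + 1/7 - 1/8 ± ...
= 0.7025
(Full series converges to +ln(2) ≈ +0.6931)

S_53 = 0.7025


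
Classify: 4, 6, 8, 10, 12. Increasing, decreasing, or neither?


Differences: 2, 2, 2, 2
All differences > 0 → strictly INCREASING

Monotonically increasing


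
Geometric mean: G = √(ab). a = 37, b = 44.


GM = √(37×44) = √1628 = 40.3485

GM = 40.3485


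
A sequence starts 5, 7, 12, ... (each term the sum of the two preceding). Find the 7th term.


Computing iteratively: 5, 7, 12, 19, 31, 50, 81
a_7 = 81

a_7 = 81


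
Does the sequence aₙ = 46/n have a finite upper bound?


a₁ = 46, a₂ = 46/2, a₃ = 46/3, ...
0 < aₙ ≤ 46 for all n ≥ 1
Lower bound: 0, Upper bound: 46
The sequence IS bounded

Bounded (0 < aₙ ≤ 46)


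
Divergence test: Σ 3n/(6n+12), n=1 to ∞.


lim(n→∞) 3n/(6n+12) = 3/6 = 1/2  (divide numerator and denominator by n)
lim aₙ = 1/2 ≠ 0 → series DIVERGES

Diverges (lim aₙ = 1/2 ≠ 0)


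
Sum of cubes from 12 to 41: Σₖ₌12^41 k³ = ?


Σₖ₌12^41 k³ = [41·42/2]² − [11·12/2]²
= 741321 − 4356 = 736965

Σk³ = 736965


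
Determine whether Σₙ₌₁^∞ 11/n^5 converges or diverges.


p-series test: Σ c/n^p converges if p > 1, diverges if p ≤ 1 (constant c > 0 doesn't affect convergence).
p = 5
5 > 1 → CONVERGES

Converges (p = 5 > 1)


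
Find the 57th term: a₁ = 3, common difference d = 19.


aₙ = a₁ + (n-1)d
= 3 + (57-1)×19
= 3 + 1064
= 1067

a_57 = 1067


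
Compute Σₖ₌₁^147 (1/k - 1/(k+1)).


Telescoping: adjacent terms cancel.
= 1/1 - 1/148
= 1 - 1/148 = 147/148

Sum = 147/148


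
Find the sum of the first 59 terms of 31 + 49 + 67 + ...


aₙ = 31 + (59-1)×18 = 1075
Sₙ = n(a₁+aₙ)/2 = 59×(31+1075)/2
= 59×1106/2 = 32627

S_59 = 32627


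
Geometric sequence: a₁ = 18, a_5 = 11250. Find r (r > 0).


r^(n-1) = aₙ/a₁
r^4 = 11250/18 = 625
r = 625^(1/4)
= ±5; taking r > 0 gives r = 5

r = 5


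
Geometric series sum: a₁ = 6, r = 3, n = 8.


Sₙ = 6×(3^8 - 1)/(3 - 1)
= 6×(6561 - 1)/2
= 6×6560/2
= 19680

S_8 = 19680


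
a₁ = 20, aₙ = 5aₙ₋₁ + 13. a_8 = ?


Computing step by step:
a_1 = 20
a_2 = 113
a_3 = 578
a_4 = 2903
a_5 = 14528
a_6 = 72653
a_7 = 363278
a_8 = 1816403


a_8 = 1816403


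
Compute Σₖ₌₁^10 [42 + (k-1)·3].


aₙ = 42 + (10-1)×3 = 69
Sₙ = n(a₁+aₙ)/2 = 10×(42+69)/2
= 10×111/2 = 555

S_10 = 555


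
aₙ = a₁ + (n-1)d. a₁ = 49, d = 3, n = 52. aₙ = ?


aₙ = a₁ + (n-1)d
= 49 + (52-1)×3
= 49 + 153
= 202

a_52 = 202


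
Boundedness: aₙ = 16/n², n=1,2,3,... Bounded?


a₁ = 16, a₂ = 16/4, a₃ = 16/9, ...
0 < aₙ ≤ 16 for all n ≥ 1
The sequence IS bounded

Bounded (0 < aₙ ≤ 16)


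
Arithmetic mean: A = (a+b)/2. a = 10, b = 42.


AM = (10 + 42)/2 = 52/2 = 26

AM = 26


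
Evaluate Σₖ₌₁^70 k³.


n(n+1)/2 = 70×71/2 = 2485
Σk³ = 2485² = 6175225

Σk³ = 6175225


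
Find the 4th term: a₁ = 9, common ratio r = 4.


aₙ = a₁·r^(n-1)
= 9×4^3
= 9×64
= 576

a_4 = 576


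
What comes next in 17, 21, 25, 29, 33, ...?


Pattern: arithmetic (d=4)
Terms: 17, 21, 25, 29, 33
Next term = 37

Next term = 37


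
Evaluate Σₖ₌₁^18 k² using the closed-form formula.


n = 18
n(n+1)(2n+1)/6 = 18×19×37/6
= 12654/6 = 2109

Σk² = 2109


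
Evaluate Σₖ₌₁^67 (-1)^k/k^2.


S = -1 + 1/4 - 1/9 + 1/16 - 1/25 + 1/36 - 1/49 + 1/64 ± ...
= -0.8226
(Full series converges to -π²/12 ≈ -0.8225)

S_67 = -0.8226


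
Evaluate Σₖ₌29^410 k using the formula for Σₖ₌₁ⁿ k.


Σₖ₌29^410 k = Σₖ₌₁^410 k − Σₖ₌₁^28 k
= 410·411/2 − 28·29/2
= 84255 − 406 = 83849

Σk = 83849


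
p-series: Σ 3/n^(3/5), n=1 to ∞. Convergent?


p-series test: Σ c/n^p converges if p > 1, diverges if p ≤ 1 (constant c > 0 doesn't affect convergence).
p = 3/5
3/5 ≤ 1 → DIVERGES

Diverges (p = 3/5 ≤ 1)


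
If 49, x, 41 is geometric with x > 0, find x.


GM = √(49×41) = √2009 = 44.8219

GM = 44.8219


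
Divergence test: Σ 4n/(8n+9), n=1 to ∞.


lim(n→∞) 4n/(8n+9) = 4/8 = 1/2  (divide numerator and denominator by n)
lim aₙ = 1/2 ≠ 0 → series DIVERGES

Diverges (lim aₙ = 1/2 ≠ 0)


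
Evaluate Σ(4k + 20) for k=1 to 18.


Σ(4k+20) = 4·Σk + 20·n
= 4·171 + 20·18
= 684 + 360 = 1044

Σ = 1044


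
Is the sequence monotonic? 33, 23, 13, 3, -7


Differences: -10, -10, -10, -10
All differences < 0 → strictly DECREASING

Monotonically decreasing


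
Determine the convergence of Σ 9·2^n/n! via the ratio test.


aₙ = 9·2^n/n!
a_{n+1}/aₙ = 2^(n+1)/(n+1)! × n!/2^n  (constant 9 cancels)
= 2/(n+1)
L = lim(n→∞) 2/(n+1) = 0
L < 1 → series CONVERGES

Converges (ratio test: L = 0 < 1)


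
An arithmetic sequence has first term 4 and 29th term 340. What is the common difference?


d = (aₙ - a₁)/(n-1)
= (340 - 4)/(29-1)
= 336/28 = 12

d = 12


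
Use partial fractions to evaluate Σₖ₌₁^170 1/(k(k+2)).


1/(k(k+2)) = (1/2)·(1/k - 1/(k+2)) (partial fractions)
Telescoping: Σ = (1/2)·(1 + 1/2 - 1/171 - 1/172) = 43775/58824

Sum = 43775/58824


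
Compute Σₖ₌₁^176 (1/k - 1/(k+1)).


Telescoping: adjacent terms cancel.
= 1/1 - 1/177
= 1 - 1/177 = 176/177

Sum = 176/177


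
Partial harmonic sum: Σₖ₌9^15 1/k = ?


Σₖ₌9^15 1/k = 1/9 + 1/10 + 1/11 + 1/12 + 1/13 + 1/14 + 1/15
= 21635/36036
≈ 0.6004

Sum = 21635/36036 ≈ 0.6004


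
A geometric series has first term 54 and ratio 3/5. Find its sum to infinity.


S∞ = a₁/(1-r) = 54/(1 - 3/5)
= 54/(2/5)
= 135

S∞ = 135


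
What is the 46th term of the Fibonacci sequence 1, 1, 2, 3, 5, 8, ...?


Fibonacci sequence: 1, 1, 2, 3, 5, 8, 13, 21, 34, 55, 89, ...
F(46) = 1836311903

F(46) = 1836311903


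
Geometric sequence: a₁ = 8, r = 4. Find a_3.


aₙ = a₁·r^(n-1)
= 8×4^2
= 8×16
= 128

a_3 = 128


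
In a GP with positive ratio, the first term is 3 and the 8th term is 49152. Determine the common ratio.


r^(n-1) = aₙ/a₁
r^7 = 49152/3 = 16384
r = 16384^(1/7)
= 4

r = 4


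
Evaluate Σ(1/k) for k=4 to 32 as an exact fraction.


Σₖ₌4^32 1/k = 1/4 + 1/5 + 1/6 + ... + 1/32
= 321321278651039/144403552893600
≈ 2.2252

Sum = 321321278651039/144403552893600 ≈ 2.2252


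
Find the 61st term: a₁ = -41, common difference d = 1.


aₙ = a₁ + (n-1)d
= -41 + (61-1)×1
= -41 + 60
= 19

a_61 = 19


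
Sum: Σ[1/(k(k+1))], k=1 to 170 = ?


1/(k(k+1)) = 1/k - 1/(k+1) (partial fractions)
Telescoping: Σ = 1 - 1/171 = 170/171

Sum = 170/171


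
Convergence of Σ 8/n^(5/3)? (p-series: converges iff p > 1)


p-series test: Σ c/n^p converges if p > 1, diverges if p ≤ 1 (constant c > 0 doesn't affect convergence).
p = 5/3
5/3 > 1 → CONVERGES

Converges (p = 5/3 > 1)


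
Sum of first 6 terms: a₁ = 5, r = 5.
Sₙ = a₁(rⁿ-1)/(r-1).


Sₙ = 5×(5^6 - 1)/(5 - 1)
= 5×(15625 - 1)/4
= 5×15624/4
= 19530

S_6 = 19530


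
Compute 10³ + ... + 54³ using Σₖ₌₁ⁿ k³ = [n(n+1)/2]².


Σₖ₌10^54 k³ = [54·55/2]² − [9·10/2]²
= 2205225 − 2025 = 2203200

Σk³ = 2203200


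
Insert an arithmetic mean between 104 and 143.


AM = (104 + 143)/2 = 247/2 = 123.5

AM = 123.5


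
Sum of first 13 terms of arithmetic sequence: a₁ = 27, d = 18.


aₙ = 27 + (13-1)×18 = 243
Sₙ = n(a₁+aₙ)/2 = 13×(27+243)/2
= 13×270/2 = 1755

S_13 = 1755


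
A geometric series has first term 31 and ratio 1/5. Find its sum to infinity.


S∞ = a₁/(1-r) = 31/(1 - 1/5)
= 31/(4/5)
= 155/4

S∞ = 155/4


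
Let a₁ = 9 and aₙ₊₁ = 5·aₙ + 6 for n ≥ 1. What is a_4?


Computing step by step:
a_1 = 9
a_2 = 51
a_3 = 261
a_4 = 1311


a_4 = 1311


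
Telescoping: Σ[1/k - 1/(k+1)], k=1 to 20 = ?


Telescoping: adjacent terms cancel.
= 1/1 - 1/21
= 1 - 1/21 = 20/21

Sum = 20/21


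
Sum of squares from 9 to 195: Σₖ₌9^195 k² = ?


Σₖ₌9^195 k² = Σₖ₌₁^195 k² − Σₖ₌₁^8 k²
= 195·196·391/6 − 8·9·17/6
= 2490670 − 204 = 2490466

Σk² = 2490466


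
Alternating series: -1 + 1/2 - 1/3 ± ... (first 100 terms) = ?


S = -1 + 1/2 - 1/3 + 1/4 - 1/5 + 1/6 - 1/7 + 1/8 ± ...
= -0.6882
(Full series converges to -ln(2) ≈ -0.6931)

S_100 = -0.6882


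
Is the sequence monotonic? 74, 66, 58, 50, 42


Differences: -8, -8, -8, -8
All differences < 0 → strictly DECREASING

Monotonically decreasing


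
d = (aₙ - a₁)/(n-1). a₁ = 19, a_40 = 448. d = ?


d = (aₙ - a₁)/(n-1)
= (448 - 19)/(40-1)
= 429/39 = 11

d = 11


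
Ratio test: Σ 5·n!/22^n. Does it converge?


aₙ = 5·n!/22^n
a_{n+1}/aₙ = (n+1)!/22^(n+1) × 22^n/n!  (constant 5 cancels)
= (n+1)/22
L = lim(n→∞) (n+1)/22 = ∞
L > 1 → series DIVERGES

Diverges (ratio test: L = ∞ > 1)


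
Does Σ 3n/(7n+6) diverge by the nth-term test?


lim(n→∞) 3n/(7n+6) = 3/7 = 3/7  (divide numerator and denominator by n)
lim aₙ = 3/7 ≠ 0 → series DIVERGES

Diverges (lim aₙ = 3/7 ≠ 0)


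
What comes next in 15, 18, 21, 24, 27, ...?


Pattern: arithmetic (d=3)
Terms: 15, 18, 21, 24, 27
Next term = 30

Next term = 30


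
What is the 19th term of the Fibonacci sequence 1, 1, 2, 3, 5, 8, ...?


Fibonacci sequence: 1, 1, 2, 3, 5, 8, 13, 21, 34, 55, 89, ...
F(19) = 4181

F(19) = 4181


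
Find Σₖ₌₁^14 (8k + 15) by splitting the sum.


Σ(8k+15) = 8·Σk + 15·n
= 8·105 + 15·14
= 840 + 210 = 1050

Σ = 1050


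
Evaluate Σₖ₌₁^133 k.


n(n+1)/2 = 133×134/2 = 17822/2 = 8911

Σk = 8911


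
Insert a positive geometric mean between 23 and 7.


GM = √(23×7) = √161 = 12.6886

GM = 12.6886


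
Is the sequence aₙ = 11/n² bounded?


a₁ = 11, a₂ = 11/4, a₃ = 11/9, ...
0 < aₙ ≤ 11 for all n ≥ 1
The sequence IS bounded

Bounded (0 < aₙ ≤ 11)


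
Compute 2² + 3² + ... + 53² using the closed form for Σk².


Σₖ₌2^53 k² = Σₖ₌₁^53 k² − Σₖ₌₁^1 k²
= 53·54·107/6 − 1·2·3/6
= 51039 − 1 = 51038

Σk² = 51038


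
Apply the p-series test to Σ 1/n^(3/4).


p-series test: Σ c/n^p converges if p > 1, diverges if p ≤ 1 (constant c > 0 doesn't affect convergence).
p = 3/4
3/4 ≤ 1 → DIVERGES

Diverges (p = 3/4 ≤ 1)


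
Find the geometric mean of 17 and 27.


GM = √(17×27) = √459 = 21.4243

GM = 21.4243


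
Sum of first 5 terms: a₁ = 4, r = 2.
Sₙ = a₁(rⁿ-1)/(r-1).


Sₙ = 4×(2^5 - 1)/(2 - 1)
= 4×(32 - 1)/1
= 4×31/1
= 124

S_5 = 124


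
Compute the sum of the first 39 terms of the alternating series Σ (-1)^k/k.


S = -1 + 1/2 - 1/3 + 1/4 - 1/5 + 1/6 - 1/7 + 1/8 ± ...
= -0.7058
(Full series converges to -ln(2) ≈ -0.6931)

S_39 = -0.7058


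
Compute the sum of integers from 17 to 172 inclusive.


Σₖ₌17^172 k = Σₖ₌₁^172 k − Σₖ₌₁^16 k
= 172·173/2 − 16·17/2
= 14878 − 136 = 14742

Σk = 14742


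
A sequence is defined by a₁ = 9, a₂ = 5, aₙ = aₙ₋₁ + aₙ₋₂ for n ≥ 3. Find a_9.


Computing iteratively: 9, 5, 14, 19, 33, 52, 85, 137, 222
a_9 = 222

a_9 = 222


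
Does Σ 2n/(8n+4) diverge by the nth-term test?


lim(n→∞) 2n/(8n+4) = 2/8 = 1/4  (divide numerator and denominator by n)
lim aₙ = 1/4 ≠ 0 → series DIVERGES

Diverges (lim aₙ = 1/4 ≠ 0)


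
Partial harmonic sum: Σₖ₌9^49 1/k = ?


Σₖ₌9^49 1/k = 1/9 + 1/10 + 1/11 + ... + 1/49
= 5458496445241979692451/3099044504245996706400
≈ 1.7613

Sum = 5458496445241979692451/3099044504245996706400 ≈ 1.7613


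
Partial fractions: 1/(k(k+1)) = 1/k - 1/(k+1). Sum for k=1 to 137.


1/(k(k+1)) = 1/k - 1/(k+1) (partial fractions)
Telescoping: Σ = 1 - 1/138 = 137/138

Sum = 137/138


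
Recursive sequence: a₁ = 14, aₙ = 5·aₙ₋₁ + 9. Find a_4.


Computing step by step:
a_1 = 14
a_2 = 79
a_3 = 404
a_4 = 2029


a_4 = 2029


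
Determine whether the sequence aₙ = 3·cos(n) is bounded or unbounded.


For all n, -1 ≤ cos(n) ≤ 1, so -3 ≤ 3·cos(n) ≤ 3
Lower bound: -3, Upper bound: 3
The sequence IS bounded

Bounded (-3 ≤ aₙ ≤ 3)


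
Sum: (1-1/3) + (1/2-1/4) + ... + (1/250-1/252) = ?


Telescoping with gap 2: two head and two tail terms survive.
= (1 + 1/2) - (1/251 + 1/252)
= 3/2 - 1/251 - 1/252 = 94375/63252

Sum = 94375/63252


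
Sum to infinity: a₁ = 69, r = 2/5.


S∞ = a₁/(1-r) = 69/(1 - 2/5)
= 69/(3/5)
= 115

S∞ = 115


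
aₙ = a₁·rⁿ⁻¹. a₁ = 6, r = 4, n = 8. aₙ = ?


aₙ = a₁·r^(n-1)
= 6×4^7
= 6×16384
= 98304

a_8 = 98304


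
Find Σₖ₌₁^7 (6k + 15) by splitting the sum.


Σ(6k+15) = 6·Σk + 15·n
= 6·28 + 15·7
= 168 + 105 = 273

Σ = 273


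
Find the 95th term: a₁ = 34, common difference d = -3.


aₙ = a₁ + (n-1)d
= 34 + (95-1)×-3
= 34 - 282
= -248

a_95 = -248


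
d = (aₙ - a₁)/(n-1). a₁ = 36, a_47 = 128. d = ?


d = (aₙ - a₁)/(n-1)
= (128 - 36)/(47-1)
= 92/46 = 2

d = 2


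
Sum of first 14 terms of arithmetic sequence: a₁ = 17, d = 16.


aₙ = 17 + (14-1)×16 = 225
Sₙ = n(a₁+aₙ)/2 = 14×(17+225)/2
= 14×242/2 = 1694

S_14 = 1694


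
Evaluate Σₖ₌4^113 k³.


Σₖ₌4^113 k³ = [113·114/2]² − [3·4/2]²
= 41486481 − 36 = 41486445

Σk³ = 41486445


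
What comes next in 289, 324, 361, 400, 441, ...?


Pattern: perfect squares: n²
Terms: 289, 324, 361, 400, 441
Next term = 484

Next term = 484


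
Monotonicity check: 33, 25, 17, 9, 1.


Differences: -8, -8, -8, -8
All differences < 0 → strictly DECREASING

Monotonically decreasing


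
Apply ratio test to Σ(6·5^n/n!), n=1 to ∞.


aₙ = 6·5^n/n!
a_{n+1}/aₙ = 5^(n+1)/(n+1)! × n!/5^n  (constant 6 cancels)
= 5/(n+1)
L = lim(n→∞) 5/(n+1) = 0
L < 1 → series CONVERGES

Converges (ratio test: L = 0 < 1)


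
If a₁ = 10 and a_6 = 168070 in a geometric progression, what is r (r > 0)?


r^(n-1) = aₙ/a₁
r^5 = 168070/10 = 16807
r = 16807^(1/5)
= 7

r = 7


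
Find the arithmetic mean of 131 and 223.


AM = (131 + 223)/2 = 354/2 = 177

AM = 177


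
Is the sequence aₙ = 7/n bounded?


a₁ = 7, a₂ = 7/2, a₃ = 7/3, ...
0 < aₙ ≤ 7 for all n ≥ 1
Lower bound: 0, Upper bound: 7
The sequence IS bounded

Bounded (0 < aₙ ≤ 7)


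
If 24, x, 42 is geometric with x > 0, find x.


GM = √(24×42) = √1008 = 31.749

GM = 31.749


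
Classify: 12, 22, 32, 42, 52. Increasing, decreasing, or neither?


Differences: 10, 10, 10, 10
All differences > 0 → strictly INCREASING

Monotonically increasing


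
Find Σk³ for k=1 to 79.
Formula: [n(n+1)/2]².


n(n+1)/2 = 79×80/2 = 3160
Σk³ = 3160² = 9985600

Σk³ = 9985600


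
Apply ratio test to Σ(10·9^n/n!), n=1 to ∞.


aₙ = 10·9^n/n!
a_{n+1}/aₙ = 9^(n+1)/(n+1)! × n!/9^n  (constant 10 cancels)
= 9/(n+1)
L = lim(n→∞) 9/(n+1) = 0
L < 1 → series CONVERGES

Converges (ratio test: L = 0 < 1)


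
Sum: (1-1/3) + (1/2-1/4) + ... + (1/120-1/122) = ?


Telescoping with gap 2: two head and two tail terms survive.
= (1 + 1/2) - (1/121 + 1/122)
= 3/2 - 1/121 - 1/122 = 10950/7381

Sum = 10950/7381


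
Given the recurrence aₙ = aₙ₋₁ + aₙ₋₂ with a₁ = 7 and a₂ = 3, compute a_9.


Computing iteratively: 7, 3, 10, 13, 23, 36, 59, 95, 154
a_9 = 154

a_9 = 154


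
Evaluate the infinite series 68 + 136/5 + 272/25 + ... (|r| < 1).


S∞ = a₁/(1-r) = 68/(1 - 2/5)
= 68/(3/5)
= 340/3

S∞ = 340/3


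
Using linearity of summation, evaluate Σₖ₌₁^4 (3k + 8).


Σ(3k+8) = 3·Σk + 8·n
= 3·10 + 8·4
= 30 + 32 = 62

Σ = 62


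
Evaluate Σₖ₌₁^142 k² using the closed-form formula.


n = 142
n(n+1)(2n+1)/6 = 142×143×285/6
= 5787210/6 = 964535

Σk² = 964535


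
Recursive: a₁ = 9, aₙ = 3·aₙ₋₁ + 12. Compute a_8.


Computing step by step:
a_1 = 9
a_2 = 39
a_3 = 129
a_4 = 399
a_5 = 1209
a_6 = 3639
a_7 = 10929
a_8 = 32799


a_8 = 32799


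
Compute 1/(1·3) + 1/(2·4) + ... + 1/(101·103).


1/(k(k+2)) = (1/2)·(1/k - 1/(k+2)) (partial fractions)
Telescoping: Σ = (1/2)·(1 + 1/2 - 1/102 - 1/103) = 7777/10506

Sum = 7777/10506


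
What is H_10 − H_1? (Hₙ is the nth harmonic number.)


Σₖ₌2^10 1/k = 1/2 + 1/3 + 1/4 + 1/5 + 1/6 + 1/7 + 1/8 + 1/9 + 1/10
= 4861/2520
≈ 1.929

Sum = 4861/2520 ≈ 1.929


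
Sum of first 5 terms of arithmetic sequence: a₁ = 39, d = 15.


aₙ = 39 + (5-1)×15 = 99
Sₙ = n(a₁+aₙ)/2 = 5×(39+99)/2
= 5×138/2 = 345

S_5 = 345


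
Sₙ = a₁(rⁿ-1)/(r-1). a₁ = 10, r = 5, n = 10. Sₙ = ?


Sₙ = 10×(5^10 - 1)/(5 - 1)
= 10×(9765625 - 1)/4
= 10×9765624/4
= 24414060

S_10 = 24414060


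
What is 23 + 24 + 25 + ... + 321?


Σₖ₌23^321 k = Σₖ₌₁^321 k − Σₖ₌₁^22 k
= 321·322/2 − 22·23/2
= 51681 − 253 = 51428

Σk = 51428


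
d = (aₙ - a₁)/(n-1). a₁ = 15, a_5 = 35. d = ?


d = (aₙ - a₁)/(n-1)
= (35 - 15)/(5-1)
= 20/4 = 5

d = 5


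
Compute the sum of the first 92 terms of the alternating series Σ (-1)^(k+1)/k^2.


S = 1 - 1/4 + 1/9 - 1/16 + 1/25 - 1/36 + 1/49 - 1/64 ± ...
= 0.8224
(Full series converges to +π²/12 ≈ +0.8225)

S_92 = 0.8224


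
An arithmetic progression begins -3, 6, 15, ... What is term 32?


aₙ = a₁ + (n-1)d
= -3 + (32-1)×9
= -3 + 279
= 276

a_32 = 276


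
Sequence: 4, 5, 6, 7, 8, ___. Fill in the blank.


Pattern: arithmetic (d=1)
Terms: 4, 5, 6, 7, 8
Next term = 9

Next term = 9


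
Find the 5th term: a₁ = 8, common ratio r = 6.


aₙ = a₁·r^(n-1)
= 8×6^4
= 8×1296
= 10368

a_5 = 10368


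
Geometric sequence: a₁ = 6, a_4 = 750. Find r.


r^(n-1) = aₙ/a₁
r^3 = 750/6 = 125
r = 125^(1/3)
= 5

r = 5


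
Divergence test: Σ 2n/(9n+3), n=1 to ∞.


lim(n→∞) 2n/(9n+3) = 2/9 = 2/9  (divide numerator and denominator by n)
lim aₙ = 2/9 ≠ 0 → series DIVERGES

Diverges (lim aₙ = 2/9 ≠ 0)


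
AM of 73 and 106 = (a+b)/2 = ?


AM = (73 + 106)/2 = 179/2 = 89.5

AM = 89.5


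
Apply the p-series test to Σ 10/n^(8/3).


p-series test: Σ c/n^p converges if p > 1, diverges if p ≤ 1 (constant c > 0 doesn't affect convergence).
p = 8/3
8/3 > 1 → CONVERGES

Converges (p = 8/3 > 1)


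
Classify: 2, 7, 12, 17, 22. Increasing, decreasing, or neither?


Differences: 5, 5, 5, 5
All differences > 0 → strictly INCREASING

Monotonically increasing


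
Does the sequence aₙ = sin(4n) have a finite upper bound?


For all n, -1 ≤ sin(4n) ≤ 1, so -1 ≤ sin(4n) ≤ 1
Lower bound: -1, Upper bound: 1
The sequence IS bounded

Bounded (-1 ≤ aₙ ≤ 1)


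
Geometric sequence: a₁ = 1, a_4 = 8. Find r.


r^(n-1) = aₙ/a₁
r^3 = 8/1 = 8
r = 8^(1/3)
= 2

r = 2


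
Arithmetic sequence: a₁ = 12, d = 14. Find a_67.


aₙ = a₁ + (n-1)d
= 12 + (67-1)×14
= 12 + 924
= 936

a_67 = 936


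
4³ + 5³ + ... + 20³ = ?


Σₖ₌4^20 k³ = [20·21/2]² − [3·4/2]²
= 44100 − 36 = 44064

Σk³ = 44064


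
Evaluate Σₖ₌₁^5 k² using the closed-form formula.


n = 5
n(n+1)(2n+1)/6 = 5×6×11/6
= 330/6 = 55

Σk² = 55


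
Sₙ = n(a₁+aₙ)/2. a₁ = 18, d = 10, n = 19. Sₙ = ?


aₙ = 18 + (19-1)×10 = 198
Sₙ = n(a₁+aₙ)/2 = 19×(18+198)/2
= 19×216/2 = 2052

S_19 = 2052


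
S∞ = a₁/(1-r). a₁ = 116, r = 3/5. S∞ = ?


S∞ = a₁/(1-r) = 116/(1 - 3/5)
= 116/(2/5)
= 290

S∞ = 290


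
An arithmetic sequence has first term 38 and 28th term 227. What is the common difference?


d = (aₙ - a₁)/(n-1)
= (227 - 38)/(28-1)
= 189/27 = 7

d = 7


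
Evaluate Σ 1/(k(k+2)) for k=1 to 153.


1/(k(k+2)) = (1/2)·(1/k - 1/(k+2)) (partial fractions)
Telescoping: Σ = (1/2)·(1 + 1/2 - 1/154 - 1/155) = 8874/11935

Sum = 8874/11935


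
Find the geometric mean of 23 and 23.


GM = √(23×23) = √529 = 23

GM = 23


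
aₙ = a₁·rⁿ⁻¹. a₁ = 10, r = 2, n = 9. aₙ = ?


aₙ = a₁·r^(n-1)
= 10×2^8
= 10×256
= 2560

a_9 = 2560


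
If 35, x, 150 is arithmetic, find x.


AM = (35 + 150)/2 = 185/2 = 92.5

AM = 92.5


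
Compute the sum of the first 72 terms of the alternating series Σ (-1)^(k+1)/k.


S = 1 - 1/2 + 1/3 - 1/4 + 1/5 - 1/6 + 1/7 - 1/8 ± ...
= 0.6863
(Full series converges to +ln(2) ≈ +0.6931)

S_72 = 0.6863


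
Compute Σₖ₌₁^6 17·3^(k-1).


Sₙ = 17×(3^6 - 1)/(3 - 1)
= 17×(729 - 1)/2
= 17×728/2
= 6188

S_6 = 6188


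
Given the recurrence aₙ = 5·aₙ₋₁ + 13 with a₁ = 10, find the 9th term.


Computing step by step:
a_1 = 10
a_2 = 63
a_3 = 328
a_4 = 1653
a_5 = 8278
a_6 = 41403
a_7 = 207028
a_8 = 1035153
a_9 = 5175778


a_9 = 5175778


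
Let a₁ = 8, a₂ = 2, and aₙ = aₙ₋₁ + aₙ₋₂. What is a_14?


Computing iteratively: 8, 2, 10, 12, 22, 34, 56, 90, 146, 236, 382, 618, ...
a_14 = 1618

a_14 = 1618


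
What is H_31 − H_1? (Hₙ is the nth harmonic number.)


Σₖ₌2^31 1/k = 1/2 + 1/3 + 1/4 + ... + 1/31
= 218572480850557/72201776446800
≈ 3.0272

Sum = 218572480850557/72201776446800 ≈ 3.0272


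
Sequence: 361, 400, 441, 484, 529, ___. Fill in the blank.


Pattern: perfect squares: n²
Terms: 361, 400, 441, 484, 529
Next term = 576

Next term = 576


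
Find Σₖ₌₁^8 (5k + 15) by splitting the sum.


Σ(5k+15) = 5·Σk + 15·n
= 5·36 + 15·8
= 180 + 120 = 300

Σ = 300


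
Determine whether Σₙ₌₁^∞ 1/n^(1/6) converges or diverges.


p-series test: Σ c/n^p converges if p > 1, diverges if p ≤ 1 (constant c > 0 doesn't affect convergence).
p = 1/6
1/6 ≤ 1 → DIVERGES

Diverges (p = 1/6 ≤ 1)


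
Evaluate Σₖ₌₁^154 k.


n(n+1)/2 = 154×155/2 = 23870/2 = 11935

Σk = 11935


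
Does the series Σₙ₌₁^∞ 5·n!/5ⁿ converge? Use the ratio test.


aₙ = 5·n!/5^n
a_{n+1}/aₙ = (n+1)!/5^(n+1) × 5^n/n!  (constant 5 cancels)
= (n+1)/5
L = lim(n→∞) (n+1)/5 = ∞
L > 1 → series DIVERGES

Diverges (ratio test: L = ∞ > 1)


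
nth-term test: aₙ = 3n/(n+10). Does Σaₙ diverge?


lim(n→∞) 3n/(n+10) = 3/1 = 3  (divide numerator and denominator by n)
lim aₙ = 3 ≠ 0 → series DIVERGES

Diverges (lim aₙ = 3 ≠ 0)


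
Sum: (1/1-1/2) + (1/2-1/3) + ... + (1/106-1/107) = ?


Telescoping: adjacent terms cancel.
= 1/1 - 1/107
= 1 - 1/107 = 106/107

Sum = 106/107


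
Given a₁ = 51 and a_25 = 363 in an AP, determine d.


d = (aₙ - a₁)/(n-1)
= (363 - 51)/(25-1)
= 312/24 = 13

d = 13


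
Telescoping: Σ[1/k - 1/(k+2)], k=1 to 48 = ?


Telescoping with gap 2: two head and two tail terms survive.
= (1 + 1/2) - (1/49 + 1/50)
= 3/2 - 1/49 - 1/50 = 1788/1225

Sum = 1788/1225


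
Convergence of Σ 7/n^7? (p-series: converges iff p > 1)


p-series test: Σ c/n^p converges if p > 1, diverges if p ≤ 1 (constant c > 0 doesn't affect convergence).
p = 7
7 > 1 → CONVERGES

Converges (p = 7 > 1)


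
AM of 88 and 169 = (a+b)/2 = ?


AM = (88 + 169)/2 = 257/2 = 128.5

AM = 128.5


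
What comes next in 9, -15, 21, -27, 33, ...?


Pattern: alternating sign, magnitude arithmetic (d=6)
Terms: 9, -15, 21, -27, 33
Next term = -39

Next term = -39


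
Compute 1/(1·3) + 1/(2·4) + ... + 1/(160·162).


1/(k(k+2)) = (1/2)·(1/k - 1/(k+2)) (partial fractions)
Telescoping: Σ = (1/2)·(1 + 1/2 - 1/161 - 1/162) = 9700/13041

Sum = 9700/13041


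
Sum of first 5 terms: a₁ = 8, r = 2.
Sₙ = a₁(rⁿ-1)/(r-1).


Sₙ = 8×(2^5 - 1)/(2 - 1)
= 8×(32 - 1)/1
= 8×31/1
= 248

S_5 = 248


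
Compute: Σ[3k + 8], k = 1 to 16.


Σ(3k+8) = 3·Σk + 8·n
= 3·136 + 8·16
= 408 + 128 = 536

Σ = 536


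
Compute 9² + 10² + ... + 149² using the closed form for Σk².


Σₖ₌9^149 k² = Σₖ₌₁^149 k² − Σₖ₌₁^8 k²
= 149·150·299/6 − 8·9·17/6
= 1113775 − 204 = 1113571

Σk² = 1113571


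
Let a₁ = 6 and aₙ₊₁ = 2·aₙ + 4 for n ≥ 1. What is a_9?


Computing step by step:
a_1 = 6
a_2 = 16
a_3 = 36
a_4 = 76
a_5 = 156
a_6 = 316
a_7 = 636
a_8 = 1276
a_9 = 2556


a_9 = 2556


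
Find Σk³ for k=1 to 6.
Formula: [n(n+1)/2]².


n(n+1)/2 = 6×7/2 = 21
Σk³ = 21² = 441

Σk³ = 441


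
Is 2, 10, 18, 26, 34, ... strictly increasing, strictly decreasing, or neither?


Differences: 8, 8, 8, 8
All differences > 0 → strictly INCREASING

Monotonically increasing


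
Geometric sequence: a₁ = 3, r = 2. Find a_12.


aₙ = a₁·r^(n-1)
= 3×2^11
= 3×2048
= 6144

a_12 = 6144


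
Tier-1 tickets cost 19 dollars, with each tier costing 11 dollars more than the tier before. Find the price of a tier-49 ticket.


aₙ = a₁ + (n-1)d
= 19 + (49-1)×11
= 19 + 528
= 547

a_49 = 547


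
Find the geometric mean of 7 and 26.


GM = √(7×26) = √182 = 13.4907

GM = 13.4907


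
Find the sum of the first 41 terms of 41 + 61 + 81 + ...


aₙ = 41 + (41-1)×20 = 841
Sₙ = n(a₁+aₙ)/2 = 41×(41+841)/2
= 41×882/2 = 18081

S_41 = 18081


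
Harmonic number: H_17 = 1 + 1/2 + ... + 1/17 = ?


H_17 = 1/1 + 1/2 + 1/3 + ... + 1/17
= 42142223/12252240
≈ 3.4396

H_17 = 42142223/12252240 ≈ 3.4396


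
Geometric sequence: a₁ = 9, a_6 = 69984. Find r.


r^(n-1) = aₙ/a₁
r^5 = 69984/9 = 7776
r = 7776^(1/5)
= 6

r = 6


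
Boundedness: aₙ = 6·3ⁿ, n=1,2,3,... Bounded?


aₙ = 6·3ⁿ → as n→∞, aₙ→∞ (since base 3 > 1)
No finite upper bound exists
The sequence is UNBOUNDED

Unbounded (aₙ → ∞ as n → ∞)


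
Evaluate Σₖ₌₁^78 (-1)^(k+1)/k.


S = 1 - 1/2 + 1/3 - 1/4 + 1/5 - 1/6 + 1/7 - 1/8 ± ...
= 0.6868
(Full series converges to +ln(2) ≈ +0.6931)

S_78 = 0.6868


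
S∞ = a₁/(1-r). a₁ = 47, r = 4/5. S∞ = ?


S∞ = a₁/(1-r) = 47/(1 - 4/5)
= 47/(1/5)
= 235

S∞ = 235


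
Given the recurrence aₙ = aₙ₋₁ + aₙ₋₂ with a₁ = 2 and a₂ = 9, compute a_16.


Computing iteratively: 2, 9, 11, 20, 31, 51, 82, 133, 215, 348, 563, 911, ...
a_16 = 6244

a_16 = 6244


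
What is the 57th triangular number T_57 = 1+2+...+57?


n(n+1)/2 = 57×58/2 = 3306/2 = 1653

Σk = 1653


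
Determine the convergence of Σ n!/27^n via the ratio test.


aₙ = n!/27^n
a_{n+1}/aₙ = (n+1)!/27^(n+1) × 27^n/n!
= (n+1)/27
L = lim(n→∞) (n+1)/27 = ∞
L > 1 → series DIVERGES

Diverges (ratio test: L = ∞ > 1)


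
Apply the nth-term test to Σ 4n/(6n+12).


lim(n→∞) 4n/(6n+12) = 4/6 = 2/3  (divide numerator and denominator by n)
lim aₙ = 2/3 ≠ 0 → series DIVERGES

Diverges (lim aₙ = 2/3 ≠ 0)


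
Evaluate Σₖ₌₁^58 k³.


n(n+1)/2 = 58×59/2 = 1711
Σk³ = 1711² = 2927521

Σk³ = 2927521


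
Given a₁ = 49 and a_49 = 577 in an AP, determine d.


d = (aₙ - a₁)/(n-1)
= (577 - 49)/(49-1)
= 528/48 = 11

d = 11


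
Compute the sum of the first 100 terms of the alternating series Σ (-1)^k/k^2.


S = -1 + 1/4 - 1/9 + 1/16 - 1/25 + 1/36 - 1/49 + 1/64 ± ...
= -0.8224
(Full series converges to -π²/12 ≈ -0.8225)

S_100 = -0.8224


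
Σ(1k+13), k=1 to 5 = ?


Σ(1k+13) = 1·Σk + 13·n
= 1·15 + 13·5
= 15 + 65 = 80

Σ = 80


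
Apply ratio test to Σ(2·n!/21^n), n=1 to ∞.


aₙ = 2·n!/21^n
a_{n+1}/aₙ = (n+1)!/21^(n+1) × 21^n/n!  (constant 2 cancels)
= (n+1)/21
L = lim(n→∞) (n+1)/21 = ∞
L > 1 → series DIVERGES

Diverges (ratio test: L = ∞ > 1)


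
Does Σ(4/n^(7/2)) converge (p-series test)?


p-series test: Σ c/n^p converges if p > 1, diverges if p ≤ 1 (constant c > 0 doesn't affect convergence).
p = 7/2
7/2 > 1 → CONVERGES

Converges (p = 7/2 > 1)


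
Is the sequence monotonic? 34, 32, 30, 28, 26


Differences: -2, -2, -2, -2
All differences < 0 → strictly DECREASING

Monotonically decreasing


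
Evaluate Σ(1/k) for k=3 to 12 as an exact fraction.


Σₖ₌3^12 1/k = 1/3 + 1/4 + 1/5 + 1/6 + 1/7 + 1/8 + 1/9 + 1/10 + 1/11 + 1/12
= 44441/27720
≈ 1.6032

Sum = 44441/27720 ≈ 1.6032


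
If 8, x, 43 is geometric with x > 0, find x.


GM = √(8×43) = √344 = 18.5472

GM = 18.5472


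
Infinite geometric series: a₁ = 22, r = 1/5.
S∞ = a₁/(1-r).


S∞ = a₁/(1-r) = 22/(1 - 1/5)
= 22/(4/5)
= 55/2

S∞ = 55/2


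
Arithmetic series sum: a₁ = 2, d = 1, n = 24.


aₙ = 2 + (24-1)×1 = 25
Sₙ = n(a₁+aₙ)/2 = 24×(2+25)/2
= 24×27/2 = 324

S_24 = 324


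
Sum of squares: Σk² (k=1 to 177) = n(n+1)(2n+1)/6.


n = 177
n(n+1)(2n+1)/6 = 177×178×355/6
= 11184630/6 = 1864105

Σk² = 1864105


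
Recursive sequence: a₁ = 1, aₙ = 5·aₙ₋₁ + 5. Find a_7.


Computing step by step:
a_1 = 1
a_2 = 10
a_3 = 55
a_4 = 280
a_5 = 1405
a_6 = 7030
a_7 = 35155


a_7 = 35155


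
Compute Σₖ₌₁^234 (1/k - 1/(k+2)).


Telescoping with gap 2: two head and two tail terms survive.
= (1 + 1/2) - (1/235 + 1/236)
= 3/2 - 1/235 - 1/236 = 82719/55460

Sum = 82719/55460


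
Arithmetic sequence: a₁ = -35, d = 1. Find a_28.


aₙ = a₁ + (n-1)d
= -35 + (28-1)×1
= -35 + 27
= -8

a_28 = -8


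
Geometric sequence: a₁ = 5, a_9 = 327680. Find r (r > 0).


r^(n-1) = aₙ/a₁
r^8 = 327680/5 = 65536
r = 65536^(1/8)
= ±4; taking r > 0 gives r = 4

r = 4


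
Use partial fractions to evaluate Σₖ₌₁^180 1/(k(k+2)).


1/(k(k+2)) = (1/2)·(1/k - 1/(k+2)) (partial fractions)
Telescoping: Σ = (1/2)·(1 + 1/2 - 1/181 - 1/182) = 24525/32942

Sum = 24525/32942


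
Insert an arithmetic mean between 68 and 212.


AM = (68 + 212)/2 = 280/2 = 140

AM = 140


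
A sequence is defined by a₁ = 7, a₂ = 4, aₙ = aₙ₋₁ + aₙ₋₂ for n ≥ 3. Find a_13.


Computing iteratively: 7, 4, 11, 15, 26, 41, 67, 108, 175, 283, 458, 741, ...
a_13 = 1199

a_13 = 1199
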